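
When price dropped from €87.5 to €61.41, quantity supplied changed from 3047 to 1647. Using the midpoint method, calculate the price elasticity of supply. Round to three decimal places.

%ΔQ = (1647 − 3047)/[(3047 + 1647)/2] = -1400/2347 ≈ -0.5965.
%ΔP = (61.41 − 87.5)/[(87.5 + 61.41)/2] = -26.09/74.455 ≈ -0.3504.
Arc elasticity E = %ΔQ/%ΔP ≈ -0.5965/-0.3504 ≈ 1.702.
|E| > 1: supply is elastic over this range.

1.702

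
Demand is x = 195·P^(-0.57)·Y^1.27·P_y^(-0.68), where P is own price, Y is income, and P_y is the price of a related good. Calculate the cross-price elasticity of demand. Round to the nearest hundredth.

-0.68

For a Cobb–Douglas (constant-elasticity) form x = A·P_y^α·…, the elasticity with respect to P_y equals the exponent α at every point.
Here the exponent on P_y is -0.68, so the cross-price elasticity of demand is -0.68.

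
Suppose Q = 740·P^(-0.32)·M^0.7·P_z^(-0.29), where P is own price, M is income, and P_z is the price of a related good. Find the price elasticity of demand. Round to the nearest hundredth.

-0.32

For a Cobb–Douglas (constant-elasticity) form Q = A·P^α·…, the elasticity with respect to P equals the exponent α at every point.
Here the exponent on P is -0.32, so the price elasticity of demand is -0.32.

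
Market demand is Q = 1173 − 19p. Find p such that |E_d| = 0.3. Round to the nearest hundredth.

14.25

Set −bp/(a − bp) = −0.3 ⇒ bp = 0.3(a − bp) ⇒ bp(1+0.3) = 0.3·a.
p = 0.3·1173/(19·1.3) ≈ 14.25.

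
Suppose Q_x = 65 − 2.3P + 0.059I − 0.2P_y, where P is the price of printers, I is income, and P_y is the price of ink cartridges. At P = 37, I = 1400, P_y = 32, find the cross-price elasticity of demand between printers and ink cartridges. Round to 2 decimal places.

Evaluating quantity at (P, I, P_y) gives Q_x = 65 − 2.3(37) + 0.059(1400) − 0.2(32) = 65 − 85.1 + 82.6 − 6.4 = 56.1.
∂Q_x/∂P_y = −0.2, so E_xy = -0.2·(32/56.1) ≈ -0.11.
E_xy < 0: the goods are complements.

-0.11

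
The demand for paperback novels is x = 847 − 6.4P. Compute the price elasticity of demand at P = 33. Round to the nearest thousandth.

At P = 33, x = 635.8.
dx/dP = −6.4.
Point elasticity E = (dx/dP)·(P/x) = -6.4 × 33/635.8 ≈ -0.332.
|E| < 1, so demand is inelastic at this price.

-0.332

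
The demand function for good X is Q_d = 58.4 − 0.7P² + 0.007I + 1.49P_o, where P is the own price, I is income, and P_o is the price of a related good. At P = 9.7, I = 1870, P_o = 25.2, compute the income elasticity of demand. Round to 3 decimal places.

First evaluate Q_d: 58.4 − 0.7(9.7)² + 0.007(1870) + 1.49(25.2) = 58.4 − 65.863 + 13.09 + 37.548 = 43.175.
∂Q_d/∂I = +0.007, so E_I = 0.007·(1870/43.175) ≈ 0.303.
E_I ∈ (0,1): normal good (necessity).

0.303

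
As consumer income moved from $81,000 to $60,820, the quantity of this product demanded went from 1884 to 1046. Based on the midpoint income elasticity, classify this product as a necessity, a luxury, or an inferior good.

%ΔQ = (1046 − 1884)/[(1884+1046)/2] = -838/1465 ≈ -0.5720.
%ΔI = (60,820 − 81,000)/[(81,000+60,820)/2] = -20180/70910 ≈ -0.2846.
E_I = %ΔQ/%ΔI ≈ 2.010.
E_I > 1: normal good (luxury).

luxury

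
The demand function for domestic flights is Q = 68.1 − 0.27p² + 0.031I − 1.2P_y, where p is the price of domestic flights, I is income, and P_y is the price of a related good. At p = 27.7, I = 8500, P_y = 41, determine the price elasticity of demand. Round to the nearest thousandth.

-5.507

Evaluating quantity at (p, I, P_y) gives Q = 68.1 − 0.27(27.7)² + 0.031(8500) − 1.2(41) = 68.1 − 207.1683 + 263.5 − 49.2 = 75.2317.
∂Q/∂p = −2·0.27·p = -14.958, so E_p = -14.958·(27.7/75.2317) ≈ -5.507.
|E_p| > 1: demand is elastic.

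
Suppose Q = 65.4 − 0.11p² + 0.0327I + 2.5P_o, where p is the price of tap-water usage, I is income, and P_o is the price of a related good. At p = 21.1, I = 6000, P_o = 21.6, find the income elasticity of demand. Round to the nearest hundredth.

Substituting, Q = 65.4 − 0.11(21.1)² + 0.0327(6000) + 2.5(21.6) = 65.4 − 48.9731 + 196.2 + 54 = 266.6269.
∂Q/∂I = +0.0327, so E_I = 0.0327·(6000/266.6269) ≈ 0.74.
E_I ∈ (0,1): normal good (necessity).

0.74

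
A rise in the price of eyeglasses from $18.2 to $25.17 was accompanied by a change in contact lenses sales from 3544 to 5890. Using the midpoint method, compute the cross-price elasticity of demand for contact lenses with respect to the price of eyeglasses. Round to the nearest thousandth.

1.547

%ΔQ_x = (5890 − 3544)/[(3544+5890)/2] = 2346/4717 ≈ 0.4974.
%ΔP_y = (25.17 − 18.2)/[(18.2+25.17)/2] ≈ 0.3214.
E_xy = 0.4974/0.3214 ≈ 1.547.
E_xy > 0, so contact lenses and eyeglasses are substitutes.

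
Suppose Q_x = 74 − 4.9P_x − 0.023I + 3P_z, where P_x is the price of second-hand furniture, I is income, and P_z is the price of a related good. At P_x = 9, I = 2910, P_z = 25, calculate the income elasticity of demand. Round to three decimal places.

Evaluating quantity at (P_x, I, P_z) gives Q_x = 74 − 4.9(9) − 0.023(2910) + 3(25) = 74 − 44.1 − 66.93 + 75 = 37.97.
∂Q_x/∂I = −0.023, so E_I = -0.023·(2910/37.97) ≈ -1.763.
E_I < 0: inferior good.

-1.763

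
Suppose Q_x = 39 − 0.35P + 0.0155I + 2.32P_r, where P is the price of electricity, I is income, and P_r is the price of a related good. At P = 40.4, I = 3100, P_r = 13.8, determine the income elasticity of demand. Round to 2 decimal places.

First evaluate Q_x: 39 − 0.35(40.4) + 0.0155(3100) + 2.32(13.8) = 39 − 14.14 + 48.05 + 32.016 = 104.926.
∂Q_x/∂I = +0.0155, so E_I = 0.0155·(3100/104.926) ≈ 0.46.
E_I ∈ (0,1): normal good (necessity).

0.46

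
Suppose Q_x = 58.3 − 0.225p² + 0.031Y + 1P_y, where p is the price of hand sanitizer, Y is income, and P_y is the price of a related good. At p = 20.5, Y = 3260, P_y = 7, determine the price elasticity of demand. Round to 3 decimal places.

-2.634

Evaluating quantity at (p, Y, P_y) gives Q_x = 58.3 − 0.225(20.5)² + 0.031(3260) + 1(7) = 58.3 − 94.5563 + 101.06 + 7 = 71.8038.
∂Q_x/∂p = −2·0.225·p = -9.225, so E_p = -9.225·(20.5/71.8038) ≈ -2.634.
|E_p| > 1: demand is elastic.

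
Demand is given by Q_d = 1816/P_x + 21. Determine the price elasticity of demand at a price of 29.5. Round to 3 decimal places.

-0.746

At P_x = 29.5, Q_d = 82.5593.
dQ_d/dP_x = −1816/P_x² = −2.0868.
Point elasticity E = (dQ_d/dP_x)·(P_x/Q_d) = -2.0868 × 29.5/82.5593 ≈ -0.746.
|E| < 1, so demand is inelastic at this price.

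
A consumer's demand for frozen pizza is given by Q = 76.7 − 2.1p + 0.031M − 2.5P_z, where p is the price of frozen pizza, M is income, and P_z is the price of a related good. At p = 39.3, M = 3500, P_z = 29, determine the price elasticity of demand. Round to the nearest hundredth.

Evaluating quantity at (p, M, P_z) gives Q = 76.7 − 2.1(39.3) + 0.031(3500) − 2.5(29) = 76.7 − 82.53 + 108.5 − 72.5 = 30.17.
∂Q/∂p = −2.1, so E_p = (−2.1)·(39.3/30.17) ≈ -2.74.
|E_p| > 1: demand is elastic.

-2.74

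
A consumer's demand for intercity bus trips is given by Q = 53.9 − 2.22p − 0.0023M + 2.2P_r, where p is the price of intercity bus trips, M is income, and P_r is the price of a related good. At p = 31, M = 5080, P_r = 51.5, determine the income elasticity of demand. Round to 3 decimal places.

Evaluating quantity at (p, M, P_r) gives Q = 53.9 − 2.22(31) − 0.0023(5080) + 2.2(51.5) = 53.9 − 68.82 − 11.684 + 113.3 = 86.696.
∂Q/∂M = −0.0023, so E_I = -0.0023·(5080/86.696) ≈ -0.135.
E_I < 0: inferior good.

-0.135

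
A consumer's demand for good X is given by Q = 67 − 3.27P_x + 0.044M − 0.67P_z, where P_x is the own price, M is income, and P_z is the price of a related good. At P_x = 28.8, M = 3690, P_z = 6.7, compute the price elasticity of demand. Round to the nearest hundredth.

First evaluate Q: 67 − 3.27(28.8) + 0.044(3690) − 0.67(6.7) = 67 − 94.176 + 162.36 − 4.489 = 130.695.
∂Q/∂P_x = −3.27, so E_p = (−3.27)·(28.8/130.695) ≈ -0.72.
|E_p| < 1: demand is inelastic.

-0.72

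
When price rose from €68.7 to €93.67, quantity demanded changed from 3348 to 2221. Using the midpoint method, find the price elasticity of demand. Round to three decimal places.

-1.316

%Δq = (2221 − 3348)/[(3348 + 2221)/2] = -1127/2784.5 ≈ -0.4047.
%ΔP = (93.67 − 68.7)/[(68.7 + 93.67)/2] = 24.97/81.185 ≈ 0.3076.
Arc elasticity E = %Δq/%ΔP ≈ -0.4047/0.3076 ≈ -1.316.
|E| > 1: demand is elastic over this range.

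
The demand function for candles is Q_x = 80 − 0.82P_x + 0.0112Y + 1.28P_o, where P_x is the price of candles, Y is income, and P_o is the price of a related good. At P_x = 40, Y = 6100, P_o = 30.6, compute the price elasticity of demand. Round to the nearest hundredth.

First evaluate Q_x: 80 − 0.82(40) + 0.0112(6100) + 1.28(30.6) = 80 − 32.8 + 68.32 + 39.168 = 154.688.
∂Q_x/∂P_x = −0.82, so E_p = (−0.82)·(40/154.688) ≈ -0.21.
|E_p| < 1: demand is inelastic.

-0.21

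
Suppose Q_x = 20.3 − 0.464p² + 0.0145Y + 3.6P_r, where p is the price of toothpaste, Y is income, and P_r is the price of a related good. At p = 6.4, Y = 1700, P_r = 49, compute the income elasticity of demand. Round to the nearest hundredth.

At the given point, Q_x = 20.3 − 0.464(6.4)² + 0.0145(1700) + 3.6(49) = 20.3 − 19.0054 + 24.65 + 176.4 = 202.3446.
∂Q_x/∂Y = +0.0145, so E_I = 0.0145·(1700/202.3446) ≈ 0.12.
E_I ∈ (0,1): normal good (necessity).

0.12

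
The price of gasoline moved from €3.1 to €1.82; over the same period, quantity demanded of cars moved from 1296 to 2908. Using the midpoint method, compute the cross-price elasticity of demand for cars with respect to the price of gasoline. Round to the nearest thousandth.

-1.474

%ΔQ_x = (2908 − 1296)/[(1296+2908)/2] = 1612/2102 ≈ 0.7669.
%ΔP_y = (1.82 − 3.1)/[(3.1+1.82)/2] ≈ -0.5203.
E_xy = 0.7669/-0.5203 ≈ -1.474.
E_xy < 0, so cars and gasoline are complements.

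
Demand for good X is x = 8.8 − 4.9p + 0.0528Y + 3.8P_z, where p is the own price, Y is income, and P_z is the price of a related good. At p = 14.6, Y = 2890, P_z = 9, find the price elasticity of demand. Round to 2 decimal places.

-0.58

At the given point, x = 8.8 − 4.9(14.6) + 0.0528(2890) + 3.8(9) = 8.8 − 71.54 + 152.592 + 34.2 = 124.052.
∂x/∂p = −4.9, so E_p = (−4.9)·(14.6/124.052) ≈ -0.58.
|E_p| < 1: demand is inelastic.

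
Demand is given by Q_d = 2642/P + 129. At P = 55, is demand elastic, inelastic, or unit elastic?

inelastic

At P = 55, Q_d = 177.0364.
dQ_d/dP = −2642/P² = −0.8734.
Point elasticity E = (dQ_d/dP)·(P/Q_d) = -0.8734 × 55/177.0364 ≈ -0.271.
|E| ≈ 0.271 < 1, so demand is inelastic.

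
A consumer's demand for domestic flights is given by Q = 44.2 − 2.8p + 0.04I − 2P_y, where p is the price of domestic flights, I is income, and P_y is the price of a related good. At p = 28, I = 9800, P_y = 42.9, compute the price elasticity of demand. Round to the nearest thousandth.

First evaluate Q: 44.2 − 2.8(28) + 0.04(9800) − 2(42.9) = 44.2 − 78.4 + 392 − 85.8 = 272.
∂Q/∂p = −2.8, so E_p = (−2.8)·(28/272) ≈ -0.288.
|E_p| < 1: demand is inelastic.

-0.288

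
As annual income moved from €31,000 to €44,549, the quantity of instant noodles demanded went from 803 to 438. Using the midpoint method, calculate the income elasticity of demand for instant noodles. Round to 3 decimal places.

-1.640

%ΔQ = (438 − 803)/[(803+438)/2] = -365/620.5 ≈ -0.5882.
%ΔM = (44,549 − 31,000)/[(31,000+44,549)/2] = 13549/37774.5 ≈ 0.3587.
E_I = %ΔQ/%ΔM ≈ -1.640.
E_I < 0: inferior good.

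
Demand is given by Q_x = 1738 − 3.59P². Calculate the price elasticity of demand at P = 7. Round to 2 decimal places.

At P = 7, Q_x = 1562.09.
dQ_x/dP = −2·3.59·P = −50.26.
Point elasticity E = (dQ_x/dP)·(P/Q_x) = -50.26 × 7/1562.09 ≈ -0.23.
|E| < 1, so demand is inelastic at this price.

-0.23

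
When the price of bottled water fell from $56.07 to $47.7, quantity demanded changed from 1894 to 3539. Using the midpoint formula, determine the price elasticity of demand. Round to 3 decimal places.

-3.754

%Δq = (3539 − 1894)/[(1894 + 3539)/2] = 1645/2716.5 ≈ 0.6056.
%ΔP = (47.7 − 56.07)/[(56.07 + 47.7)/2] = -8.37/51.885 ≈ -0.1613.
Arc elasticity E = %Δq/%ΔP ≈ 0.6056/-0.1613 ≈ -3.754.
|E| > 1: demand is elastic over this range.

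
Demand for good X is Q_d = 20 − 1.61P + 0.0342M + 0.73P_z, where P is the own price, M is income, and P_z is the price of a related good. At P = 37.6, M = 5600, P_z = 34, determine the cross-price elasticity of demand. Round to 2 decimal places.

0.14

Substituting, Q_d = 20 − 1.61(37.6) + 0.0342(5600) + 0.73(34) = 20 − 60.536 + 191.52 + 24.82 = 175.804.
∂Q_d/∂P_z = +0.73, so E_xy = 0.73·(34/175.804) ≈ 0.14.
E_xy > 0: the goods are substitutes.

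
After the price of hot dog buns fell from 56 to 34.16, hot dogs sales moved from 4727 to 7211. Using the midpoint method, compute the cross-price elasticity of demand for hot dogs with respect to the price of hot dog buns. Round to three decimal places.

%ΔQ_x = (7211 − 4727)/[(4727+7211)/2] = 2484/5969 ≈ 0.4162.
%ΔP_y = (34.16 − 56)/[(56+34.16)/2] ≈ -0.4845.
E_xy = 0.4162/-0.4845 ≈ -0.859.
E_xy < 0, so hot dogs and hot dog buns are complements.

-0.859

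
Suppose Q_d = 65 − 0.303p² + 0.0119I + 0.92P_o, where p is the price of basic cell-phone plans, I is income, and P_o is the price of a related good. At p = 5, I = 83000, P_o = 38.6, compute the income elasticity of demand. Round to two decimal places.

First evaluate Q_d: 65 − 0.303(5)² + 0.0119(83000) + 0.92(38.6) = 65 − 7.575 + 987.7 + 35.512 = 1080.637.
∂Q_d/∂I = +0.0119, so E_I = 0.0119·(83000/1080.637) ≈ 0.91.
E_I ∈ (0,1): normal good (necessity).

0.91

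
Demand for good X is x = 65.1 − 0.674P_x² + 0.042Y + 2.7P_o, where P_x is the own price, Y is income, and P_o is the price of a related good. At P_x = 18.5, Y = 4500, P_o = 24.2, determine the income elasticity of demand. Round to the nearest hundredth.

x = 65.1 − 0.674(18.5)² + 0.042(4500) + 2.7(24.2) = 65.1 − 230.6765 + 189 + 65.34 = 88.7635.
∂x/∂Y = +0.042, so E_I = 0.042·(4500/88.7635) ≈ 2.13.
E_I > 1: normal good (luxury).

2.13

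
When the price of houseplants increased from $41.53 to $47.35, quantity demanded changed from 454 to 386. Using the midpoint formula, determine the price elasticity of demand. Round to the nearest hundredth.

%ΔQ = (386 − 454)/[(454 + 386)/2] = -68/420 ≈ -0.1619.
%ΔP = (47.35 − 41.53)/[(41.53 + 47.35)/2] = 5.82/44.44 ≈ 0.1310.
Arc elasticity E = %ΔQ/%ΔP ≈ -0.1619/0.1310 ≈ -1.24.
|E| > 1: demand is elastic over this range.

-1.24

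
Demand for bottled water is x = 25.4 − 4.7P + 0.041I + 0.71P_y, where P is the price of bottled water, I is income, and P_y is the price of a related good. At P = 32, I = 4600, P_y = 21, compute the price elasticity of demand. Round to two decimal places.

At the given point, x = 25.4 − 4.7(32) + 0.041(4600) + 0.71(21) = 25.4 − 150.4 + 188.6 + 14.91 = 78.51.
∂x/∂P = −4.7, so E_p = (−4.7)·(32/78.51) ≈ -1.92.
|E_p| > 1: demand is elastic.

-1.92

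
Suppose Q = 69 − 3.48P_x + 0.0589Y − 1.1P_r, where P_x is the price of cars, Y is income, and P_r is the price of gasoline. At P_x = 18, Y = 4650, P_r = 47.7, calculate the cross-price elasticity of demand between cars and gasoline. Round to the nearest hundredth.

-0.23

First evaluate Q: 69 − 3.48(18) + 0.0589(4650) − 1.1(47.7) = 69 − 62.64 + 273.885 − 52.47 = 227.775.
∂Q/∂P_r = −1.1, so E_xy = -1.1·(47.7/227.775) ≈ -0.23.
E_xy < 0: the goods are complements.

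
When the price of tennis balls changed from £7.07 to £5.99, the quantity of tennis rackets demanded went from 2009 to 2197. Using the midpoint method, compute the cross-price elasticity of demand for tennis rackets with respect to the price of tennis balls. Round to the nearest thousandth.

%ΔQ_x = (2197 − 2009)/[(2009+2197)/2] = 188/2103 ≈ 0.0894.
%ΔP_y = (5.99 − 7.07)/[(7.07+5.99)/2] ≈ -0.1654.
E_xy = 0.0894/-0.1654 ≈ -0.541.
E_xy < 0, so tennis rackets and tennis balls are complements.

-0.541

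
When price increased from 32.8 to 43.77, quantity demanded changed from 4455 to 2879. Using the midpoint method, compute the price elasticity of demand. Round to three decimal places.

-1.500

%ΔQ = (2879 − 4455)/[(4455 + 2879)/2] = -1576/3667 ≈ -0.4298.
%ΔP = (43.77 − 32.8)/[(32.8 + 43.77)/2] = 10.97/38.285 ≈ 0.2865.
Arc elasticity E = %ΔQ/%ΔP ≈ -0.4298/0.2865 ≈ -1.500.
|E| > 1: demand is elastic over this range.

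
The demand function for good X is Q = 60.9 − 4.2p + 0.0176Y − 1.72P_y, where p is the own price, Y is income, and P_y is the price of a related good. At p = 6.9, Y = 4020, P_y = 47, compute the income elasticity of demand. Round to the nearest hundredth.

Evaluating quantity at (p, Y, P_y) gives Q = 60.9 − 4.2(6.9) + 0.0176(4020) − 1.72(47) = 60.9 − 28.98 + 70.752 − 80.84 = 21.832.
∂Q/∂Y = +0.0176, so E_I = 0.0176·(4020/21.832) ≈ 3.24.
E_I > 1: normal good (luxury).

3.24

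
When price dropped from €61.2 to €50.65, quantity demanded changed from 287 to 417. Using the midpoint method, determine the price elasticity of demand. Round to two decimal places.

-1.96

%Δq = (417 − 287)/[(287 + 417)/2] = 130/352 ≈ 0.3693.
%Δp = (50.65 − 61.2)/[(61.2 + 50.65)/2] = -10.55/55.925 ≈ -0.1886.
Arc elasticity E = %Δq/%Δp ≈ 0.3693/-0.1886 ≈ -1.96.
|E| > 1: demand is elastic over this range.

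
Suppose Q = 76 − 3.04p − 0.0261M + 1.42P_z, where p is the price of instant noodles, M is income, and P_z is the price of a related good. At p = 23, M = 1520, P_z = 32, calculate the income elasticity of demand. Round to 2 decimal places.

Evaluating quantity at (p, M, P_z) gives Q = 76 − 3.04(23) − 0.0261(1520) + 1.42(32) = 76 − 69.92 − 39.672 + 45.44 = 11.848.
∂Q/∂M = −0.0261, so E_I = -0.0261·(1520/11.848) ≈ -3.35.
E_I < 0: inferior good.

-3.35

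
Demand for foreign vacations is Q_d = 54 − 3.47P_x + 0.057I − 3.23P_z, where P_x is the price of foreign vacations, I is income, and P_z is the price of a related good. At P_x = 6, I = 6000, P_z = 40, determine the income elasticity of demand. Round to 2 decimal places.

Q_d = 54 − 3.47(6) + 0.057(6000) − 3.23(40) = 54 − 20.82 + 342 − 129.2 = 245.98.
∂Q_d/∂I = +0.057, so E_I = 0.057·(6000/245.98) ≈ 1.39.
E_I > 1: normal good (luxury).

1.39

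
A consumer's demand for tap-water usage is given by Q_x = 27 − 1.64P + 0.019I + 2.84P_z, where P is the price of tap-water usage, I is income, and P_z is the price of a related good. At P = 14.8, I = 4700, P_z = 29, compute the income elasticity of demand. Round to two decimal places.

First evaluate Q_x: 27 − 1.64(14.8) + 0.019(4700) + 2.84(29) = 27 − 24.272 + 89.3 + 82.36 = 174.388.
∂Q_x/∂I = +0.019, so E_I = 0.019·(4700/174.388) ≈ 0.51.
E_I ∈ (0,1): normal good (necessity).

0.51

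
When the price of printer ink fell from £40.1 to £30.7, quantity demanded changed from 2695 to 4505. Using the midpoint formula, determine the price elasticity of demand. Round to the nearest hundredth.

%Δq = (4505 − 2695)/[(2695 + 4505)/2] = 1810/3600 ≈ 0.5028.
%ΔP = (30.7 − 40.1)/[(40.1 + 30.7)/2] = -9.4/35.4 ≈ -0.2655.
Arc elasticity E = %Δq/%ΔP ≈ 0.5028/-0.2655 ≈ -1.89.
|E| > 1: demand is elastic over this range.

-1.89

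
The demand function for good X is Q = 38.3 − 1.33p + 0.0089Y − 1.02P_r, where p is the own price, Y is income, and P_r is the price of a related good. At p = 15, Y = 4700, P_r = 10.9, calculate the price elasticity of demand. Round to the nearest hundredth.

At the given point, Q = 38.3 − 1.33(15) + 0.0089(4700) − 1.02(10.9) = 38.3 − 19.95 + 41.83 − 11.118 = 49.062.
∂Q/∂p = −1.33, so E_p = (−1.33)·(15/49.062) ≈ -0.41.
|E_p| < 1: demand is inelastic.

-0.41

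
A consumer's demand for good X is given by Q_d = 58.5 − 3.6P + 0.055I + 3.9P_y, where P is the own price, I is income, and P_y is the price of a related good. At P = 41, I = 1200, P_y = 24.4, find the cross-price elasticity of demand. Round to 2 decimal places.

First evaluate Q_d: 58.5 − 3.6(41) + 0.055(1200) + 3.9(24.4) = 58.5 − 147.6 + 66 + 95.16 = 72.06.
∂Q_d/∂P_y = +3.9, so E_xy = 3.9·(24.4/72.06) ≈ 1.32.
E_xy > 0: the goods are substitutes.

1.32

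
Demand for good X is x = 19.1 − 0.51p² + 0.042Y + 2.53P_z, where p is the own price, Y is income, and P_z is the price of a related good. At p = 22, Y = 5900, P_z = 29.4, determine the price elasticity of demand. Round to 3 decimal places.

-5.227

x = 19.1 − 0.51(22)² + 0.042(5900) + 2.53(29.4) = 19.1 − 246.84 + 247.8 + 74.382 = 94.442.
∂x/∂p = −2·0.51·p = -22.44, so E_p = -22.44·(22/94.442) ≈ -5.227.
|E_p| > 1: demand is elastic.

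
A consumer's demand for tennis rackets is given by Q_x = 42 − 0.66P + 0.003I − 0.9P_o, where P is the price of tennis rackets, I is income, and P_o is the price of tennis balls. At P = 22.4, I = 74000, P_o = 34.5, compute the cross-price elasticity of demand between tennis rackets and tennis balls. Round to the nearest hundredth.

At the given point, Q_x = 42 − 0.66(22.4) + 0.003(74000) − 0.9(34.5) = 42 − 14.784 + 222 − 31.05 = 218.166.
∂Q_x/∂P_o = −0.9, so E_xy = -0.9·(34.5/218.166) ≈ -0.14.
E_xy < 0: the goods are complements.

-0.14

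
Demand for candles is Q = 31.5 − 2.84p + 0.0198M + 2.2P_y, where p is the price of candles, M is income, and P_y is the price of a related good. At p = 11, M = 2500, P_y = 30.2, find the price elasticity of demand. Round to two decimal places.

Evaluating quantity at (p, M, P_y) gives Q = 31.5 − 2.84(11) + 0.0198(2500) + 2.2(30.2) = 31.5 − 31.24 + 49.5 + 66.44 = 116.2.
∂Q/∂p = −2.84, so E_p = (−2.84)·(11/116.2) ≈ -0.27.
|E_p| < 1: demand is inelastic.

-0.27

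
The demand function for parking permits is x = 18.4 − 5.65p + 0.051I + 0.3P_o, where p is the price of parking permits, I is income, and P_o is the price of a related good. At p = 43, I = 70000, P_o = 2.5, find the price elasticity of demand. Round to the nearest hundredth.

x = 18.4 − 5.65(43) + 0.051(70000) + 0.3(2.5) = 18.4 − 242.95 + 3570 + 0.75 = 3346.2.
∂x/∂p = −5.65, so E_p = (−5.65)·(43/3346.2) ≈ -0.07.
|E_p| < 1: demand is inelastic.

-0.07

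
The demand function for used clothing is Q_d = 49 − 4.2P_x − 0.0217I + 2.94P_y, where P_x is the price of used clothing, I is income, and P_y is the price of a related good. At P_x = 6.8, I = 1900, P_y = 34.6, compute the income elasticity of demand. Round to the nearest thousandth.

-0.509

At the given point, Q_d = 49 − 4.2(6.8) − 0.0217(1900) + 2.94(34.6) = 49 − 28.56 − 41.23 + 101.724 = 80.934.
∂Q_d/∂I = −0.0217, so E_I = -0.0217·(1900/80.934) ≈ -0.509.
E_I < 0: inferior good.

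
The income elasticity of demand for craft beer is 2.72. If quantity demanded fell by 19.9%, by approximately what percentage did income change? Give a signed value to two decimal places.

%ΔQ ≈ E × %ΔI ⇒ %ΔI = %ΔQ / E = (-19.9%)/(2.72) ≈ -7.32%.

-7.32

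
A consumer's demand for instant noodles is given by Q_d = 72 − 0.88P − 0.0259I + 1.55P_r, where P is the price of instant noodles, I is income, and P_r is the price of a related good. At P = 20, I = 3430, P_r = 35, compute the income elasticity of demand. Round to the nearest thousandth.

-4.484

Evaluating quantity at (P, I, P_r) gives Q_d = 72 − 0.88(20) − 0.0259(3430) + 1.55(35) = 72 − 17.6 − 88.837 + 54.25 = 19.813.
∂Q_d/∂I = −0.0259, so E_I = -0.0259·(3430/19.813) ≈ -4.484.
E_I < 0: inferior good.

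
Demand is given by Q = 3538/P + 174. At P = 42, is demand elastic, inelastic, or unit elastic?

inelastic

At P = 42, Q = 258.2381.
dQ/dP = −3538/P² = −2.0057.
Point elasticity E = (dQ/dP)·(P/Q) = -2.0057 × 42/258.2381 ≈ -0.326.
|E| ≈ 0.326 < 1, so demand is inelastic.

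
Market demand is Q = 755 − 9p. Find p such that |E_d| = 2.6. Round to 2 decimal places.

60.59

Set −bp/(a − bp) = −2.6 ⇒ bp = 2.6(a − bp) ⇒ bp(1+2.6) = 2.6·a.
p = 2.6·755/(9·3.6) ≈ 60.59.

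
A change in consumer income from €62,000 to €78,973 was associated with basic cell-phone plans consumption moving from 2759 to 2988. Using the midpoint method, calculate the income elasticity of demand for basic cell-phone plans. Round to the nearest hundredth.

%ΔQ = (2988 − 2759)/[(2759+2988)/2] = 229/2873.5 ≈ 0.0797.
%ΔI = (78,973 − 62,000)/[(62,000+78,973)/2] = 16973/70486.5 ≈ 0.2408.
E_I = %ΔQ/%ΔI ≈ 0.33.
E_I ∈ (0,1): normal good (necessity).

0.33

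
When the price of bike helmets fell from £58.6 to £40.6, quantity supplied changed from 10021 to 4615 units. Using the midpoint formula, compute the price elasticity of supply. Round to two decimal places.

%ΔQ = (4615 − 10021)/[(10021 + 4615)/2] = -5406/7318 ≈ -0.7387.
%Δp = (40.6 − 58.6)/[(58.6 + 40.6)/2] = -18/49.6 ≈ -0.3629.
Arc elasticity E = %ΔQ/%Δp ≈ -0.7387/-0.3629 ≈ 2.04.
|E| > 1: supply is elastic over this range.

2.04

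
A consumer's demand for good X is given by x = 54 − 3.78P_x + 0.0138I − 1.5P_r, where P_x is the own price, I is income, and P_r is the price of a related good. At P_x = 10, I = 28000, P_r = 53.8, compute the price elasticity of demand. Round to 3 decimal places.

-0.117

Substituting, x = 54 − 3.78(10) + 0.0138(28000) − 1.5(53.8) = 54 − 37.8 + 386.4 − 80.7 = 321.9.
∂x/∂P_x = −3.78, so E_p = (−3.78)·(10/321.9) ≈ -0.117.
|E_p| < 1: demand is inelastic.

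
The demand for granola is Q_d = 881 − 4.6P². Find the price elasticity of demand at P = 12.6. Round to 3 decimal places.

At P = 12.6, Q_d = 150.704.
dQ_d/dP = −2·4.6·P = −115.92.
Point elasticity E = (dQ_d/dP)·(P/Q_d) = -115.92 × 12.6/150.704 ≈ -9.692.
|E| > 1, so demand is elastic at this price.

-9.692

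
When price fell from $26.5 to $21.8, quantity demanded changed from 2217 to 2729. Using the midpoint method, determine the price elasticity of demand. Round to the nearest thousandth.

-1.064

%ΔQ = (2729 − 2217)/[(2217 + 2729)/2] = 512/2473 ≈ 0.2070.
%Δp = (21.8 − 26.5)/[(26.5 + 21.8)/2] = -4.7/24.15 ≈ -0.1946.
Arc elasticity E = %ΔQ/%Δp ≈ 0.2070/-0.1946 ≈ -1.064.
|E| > 1: demand is elastic over this range.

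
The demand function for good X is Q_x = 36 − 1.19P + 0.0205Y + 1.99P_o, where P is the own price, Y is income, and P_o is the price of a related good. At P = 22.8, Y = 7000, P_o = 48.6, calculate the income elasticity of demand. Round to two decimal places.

0.58

Evaluating quantity at (P, Y, P_o) gives Q_x = 36 − 1.19(22.8) + 0.0205(7000) + 1.99(48.6) = 36 − 27.132 + 143.5 + 96.714 = 249.082.
∂Q_x/∂Y = +0.0205, so E_I = 0.0205·(7000/249.082) ≈ 0.58.
E_I ∈ (0,1): normal good (necessity).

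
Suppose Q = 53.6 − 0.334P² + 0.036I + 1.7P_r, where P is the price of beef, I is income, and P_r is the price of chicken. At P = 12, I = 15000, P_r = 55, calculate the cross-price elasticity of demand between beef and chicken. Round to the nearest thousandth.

0.146

First evaluate Q: 53.6 − 0.334(12)² + 0.036(15000) + 1.7(55) = 53.6 − 48.096 + 540 + 93.5 = 639.004.
∂Q/∂P_r = +1.7, so E_xy = 1.7·(55/639.004) ≈ 0.146.
E_xy > 0: the goods are substitutes.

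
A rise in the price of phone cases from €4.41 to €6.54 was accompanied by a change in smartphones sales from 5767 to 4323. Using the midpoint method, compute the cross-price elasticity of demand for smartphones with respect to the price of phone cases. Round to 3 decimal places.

%ΔQ_x = (4323 − 5767)/[(5767+4323)/2] = -1444/5045 ≈ -0.2862.
%ΔP_y = (6.54 − 4.41)/[(4.41+6.54)/2] ≈ 0.3890.
E_xy = -0.2862/0.3890 ≈ -0.736.
E_xy < 0, so smartphones and phone cases are complements.

-0.736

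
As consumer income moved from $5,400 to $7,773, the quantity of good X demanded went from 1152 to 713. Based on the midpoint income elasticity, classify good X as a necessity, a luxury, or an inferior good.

inferior

%ΔQ = (713 − 1152)/[(1152+713)/2] = -439/932.5 ≈ -0.4708.
%ΔM = (7,773 − 5,400)/[(5,400+7,773)/2] = 2373/6586.5 ≈ 0.3603.
E_I = %ΔQ/%ΔM ≈ -1.307.
E_I < 0: inferior good.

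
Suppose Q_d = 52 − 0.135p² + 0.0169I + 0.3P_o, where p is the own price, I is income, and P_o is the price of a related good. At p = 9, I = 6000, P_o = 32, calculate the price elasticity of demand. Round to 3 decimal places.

-0.144

First evaluate Q_d: 52 − 0.135(9)² + 0.0169(6000) + 0.3(32) = 52 − 10.935 + 101.4 + 9.6 = 152.065.
∂Q_d/∂p = −2·0.135·p = -2.43, so E_p = -2.43·(9/152.065) ≈ -0.144.
|E_p| < 1: demand is inelastic.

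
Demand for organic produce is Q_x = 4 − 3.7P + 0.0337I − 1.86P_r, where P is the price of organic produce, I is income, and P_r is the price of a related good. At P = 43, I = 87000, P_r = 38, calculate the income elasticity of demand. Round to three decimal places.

1.083

First evaluate Q_x: 4 − 3.7(43) + 0.0337(87000) − 1.86(38) = 4 − 159.1 + 2931.9 − 70.68 = 2706.12.
∂Q_x/∂I = +0.0337, so E_I = 0.0337·(87000/2706.12) ≈ 1.083.
E_I > 1: normal good (luxury).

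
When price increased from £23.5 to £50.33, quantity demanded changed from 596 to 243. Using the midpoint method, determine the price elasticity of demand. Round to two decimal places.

%ΔQ = (243 − 596)/[(596 + 243)/2] = -353/419.5 ≈ -0.8415.
%Δp = (50.33 − 23.5)/[(23.5 + 50.33)/2] = 26.83/36.915 ≈ 0.7268.
Arc elasticity E = %ΔQ/%Δp ≈ -0.8415/0.7268 ≈ -1.16.
|E| > 1: demand is elastic over this range.

-1.16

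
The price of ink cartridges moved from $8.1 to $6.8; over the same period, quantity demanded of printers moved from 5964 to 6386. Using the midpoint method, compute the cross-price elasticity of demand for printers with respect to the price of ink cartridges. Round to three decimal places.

%ΔQ_x = (6386 − 5964)/[(5964+6386)/2] = 422/6175 ≈ 0.0683.
%ΔP_y = (6.8 − 8.1)/[(8.1+6.8)/2] ≈ -0.1745.
E_xy = 0.0683/-0.1745 ≈ -0.392.
E_xy < 0, so printers and ink cartridges are complements.

-0.392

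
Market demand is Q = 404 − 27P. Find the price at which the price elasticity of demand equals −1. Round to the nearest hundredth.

7.48

For linear demand Q = a − bP, E = −bP/(a − bP). |E| = 1 ⇒ bP = a − bP ⇒ P = a/(2b).
P = 404/(2·27) ≈ 7.48.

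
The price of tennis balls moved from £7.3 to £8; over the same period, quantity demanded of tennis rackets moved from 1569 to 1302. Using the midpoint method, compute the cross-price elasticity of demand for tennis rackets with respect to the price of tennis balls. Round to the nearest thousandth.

-2.033

%ΔQ_x = (1302 − 1569)/[(1569+1302)/2] = -267/1435.5 ≈ -0.1860.
%ΔP_y = (8 − 7.3)/[(7.3+8)/2] ≈ 0.0915.
E_xy = -0.1860/0.0915 ≈ -2.033.
E_xy < 0, so tennis rackets and tennis balls are complements.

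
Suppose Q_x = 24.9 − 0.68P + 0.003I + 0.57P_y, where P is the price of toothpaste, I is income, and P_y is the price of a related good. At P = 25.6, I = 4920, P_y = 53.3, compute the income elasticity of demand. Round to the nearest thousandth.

First evaluate Q_x: 24.9 − 0.68(25.6) + 0.003(4920) + 0.57(53.3) = 24.9 − 17.408 + 14.76 + 30.381 = 52.633.
∂Q_x/∂I = +0.003, so E_I = 0.003·(4920/52.633) ≈ 0.280.
E_I ∈ (0,1): normal good (necessity).

0.280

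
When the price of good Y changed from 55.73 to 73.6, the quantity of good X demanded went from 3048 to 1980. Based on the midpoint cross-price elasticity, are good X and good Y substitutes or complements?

complements

%ΔQ_x = (1980 − 3048)/[(3048+1980)/2] = -1068/2514 ≈ -0.4248.
%ΔP_y = (73.6 − 55.73)/[(55.73+73.6)/2] ≈ 0.2763.
E_xy = -0.4248/0.2763 ≈ -1.537.
E_xy < 0, so the goods are complements.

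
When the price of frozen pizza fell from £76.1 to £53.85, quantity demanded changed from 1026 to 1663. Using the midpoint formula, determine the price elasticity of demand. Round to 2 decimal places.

%Δq = (1663 − 1026)/[(1026 + 1663)/2] = 637/1344.5 ≈ 0.4738.
%Δp = (53.85 − 76.1)/[(76.1 + 53.85)/2] = -22.25/64.975 ≈ -0.3424.
Arc elasticity E = %Δq/%Δp ≈ 0.4738/-0.3424 ≈ -1.38.
|E| > 1: demand is elastic over this range.

-1.38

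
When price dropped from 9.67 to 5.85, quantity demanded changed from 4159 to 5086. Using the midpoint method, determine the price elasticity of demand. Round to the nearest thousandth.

-0.407

%ΔQ = (5086 − 4159)/[(4159 + 5086)/2] = 927/4622.5 ≈ 0.2005.
%ΔP = (5.85 − 9.67)/[(9.67 + 5.85)/2] = -3.82/7.76 ≈ -0.4923.
Arc elasticity E = %ΔQ/%ΔP ≈ 0.2005/-0.4923 ≈ -0.407.
|E| < 1: demand is inelastic over this range.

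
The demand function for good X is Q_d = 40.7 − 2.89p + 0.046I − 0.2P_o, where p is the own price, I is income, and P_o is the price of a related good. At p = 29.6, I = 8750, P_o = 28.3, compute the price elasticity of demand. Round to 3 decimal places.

At the given point, Q_d = 40.7 − 2.89(29.6) + 0.046(8750) − 0.2(28.3) = 40.7 − 85.544 + 402.5 − 5.66 = 351.996.
∂Q_d/∂p = −2.89, so E_p = (−2.89)·(29.6/351.996) ≈ -0.243.
|E_p| < 1: demand is inelastic.

-0.243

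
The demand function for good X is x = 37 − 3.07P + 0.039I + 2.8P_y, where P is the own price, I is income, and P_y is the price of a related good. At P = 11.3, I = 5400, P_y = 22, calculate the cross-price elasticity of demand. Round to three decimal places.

0.224

x = 37 − 3.07(11.3) + 0.039(5400) + 2.8(22) = 37 − 34.691 + 210.6 + 61.6 = 274.509.
∂x/∂P_y = +2.8, so E_xy = 2.8·(22/274.509) ≈ 0.224.
E_xy > 0: the goods are substitutes.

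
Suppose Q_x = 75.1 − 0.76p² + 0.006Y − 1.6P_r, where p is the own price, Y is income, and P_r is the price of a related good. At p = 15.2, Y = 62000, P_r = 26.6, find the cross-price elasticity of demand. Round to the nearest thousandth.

-0.186

Q_x = 75.1 − 0.76(15.2)² + 0.006(62000) − 1.6(26.6) = 75.1 − 175.5904 + 372 − 42.56 = 228.9496.
∂Q_x/∂P_r = −1.6, so E_xy = -1.6·(26.6/228.9496) ≈ -0.186.
E_xy < 0: the goods are complements.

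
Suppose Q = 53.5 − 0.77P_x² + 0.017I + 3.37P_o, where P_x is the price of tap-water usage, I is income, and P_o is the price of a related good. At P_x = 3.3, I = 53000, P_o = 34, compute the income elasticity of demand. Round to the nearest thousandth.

0.849

Evaluating quantity at (P_x, I, P_o) gives Q = 53.5 − 0.77(3.3)² + 0.017(53000) + 3.37(34) = 53.5 − 8.3853 + 901 + 114.58 = 1060.6947.
∂Q/∂I = +0.017, so E_I = 0.017·(53000/1060.6947) ≈ 0.849.
E_I ∈ (0,1): normal good (necessity).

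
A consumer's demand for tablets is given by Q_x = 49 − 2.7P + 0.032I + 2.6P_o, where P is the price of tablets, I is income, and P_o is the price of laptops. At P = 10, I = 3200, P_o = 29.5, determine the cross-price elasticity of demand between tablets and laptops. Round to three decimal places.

Substituting, Q_x = 49 − 2.7(10) + 0.032(3200) + 2.6(29.5) = 49 − 27 + 102.4 + 76.7 = 201.1.
∂Q_x/∂P_o = +2.6, so E_xy = 2.6·(29.5/201.1) ≈ 0.381.
E_xy > 0: the goods are substitutes.

0.381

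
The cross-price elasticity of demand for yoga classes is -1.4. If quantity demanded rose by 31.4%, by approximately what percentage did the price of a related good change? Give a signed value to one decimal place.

%ΔQ ≈ E × %ΔP_y ⇒ %ΔP_y = %ΔQ / E = (31.4%)/(-1.4) ≈ -22.4%.

-22.4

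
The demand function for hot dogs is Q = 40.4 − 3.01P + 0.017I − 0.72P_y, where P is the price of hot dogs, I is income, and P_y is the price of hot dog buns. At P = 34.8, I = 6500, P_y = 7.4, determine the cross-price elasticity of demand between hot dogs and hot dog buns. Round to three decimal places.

Q = 40.4 − 3.01(34.8) + 0.017(6500) − 0.72(7.4) = 40.4 − 104.748 + 110.5 − 5.328 = 40.824.
∂Q/∂P_y = −0.72, so E_xy = -0.72·(7.4/40.824) ≈ -0.131.
E_xy < 0: the goods are complements.

-0.131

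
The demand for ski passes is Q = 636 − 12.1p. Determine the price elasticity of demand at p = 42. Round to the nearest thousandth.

At p = 42, Q = 127.8.
dQ/dp = −12.1.
Point elasticity E = (dQ/dp)·(p/Q) = -12.1 × 42/127.8 ≈ -3.977.
|E| > 1, so demand is elastic at this price.

-3.977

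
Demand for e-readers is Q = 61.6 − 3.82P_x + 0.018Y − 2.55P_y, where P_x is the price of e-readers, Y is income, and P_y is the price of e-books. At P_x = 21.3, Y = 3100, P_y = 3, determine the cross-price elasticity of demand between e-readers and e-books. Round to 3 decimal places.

Q = 61.6 − 3.82(21.3) + 0.018(3100) − 2.55(3) = 61.6 − 81.366 + 55.8 − 7.65 = 28.384.
∂Q/∂P_y = −2.55, so E_xy = -2.55·(3/28.384) ≈ -0.270.
E_xy < 0: the goods are complements.

-0.270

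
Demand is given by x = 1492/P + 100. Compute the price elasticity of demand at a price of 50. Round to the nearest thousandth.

-0.230

At P = 50, x = 129.84.
dx/dP = −1492/P² = −0.5968.
Point elasticity E = (dx/dP)·(P/x) = -0.5968 × 50/129.84 ≈ -0.230.
|E| < 1, so demand is inelastic at this price.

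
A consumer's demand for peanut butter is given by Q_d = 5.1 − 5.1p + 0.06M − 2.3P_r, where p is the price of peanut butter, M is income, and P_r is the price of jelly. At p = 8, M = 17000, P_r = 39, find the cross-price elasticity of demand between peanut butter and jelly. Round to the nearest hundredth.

-0.10

First evaluate Q_d: 5.1 − 5.1(8) + 0.06(17000) − 2.3(39) = 5.1 − 40.8 + 1020 − 89.7 = 894.6.
∂Q_d/∂P_r = −2.3, so E_xy = -2.3·(39/894.6) ≈ -0.10.
E_xy < 0: the goods are complements.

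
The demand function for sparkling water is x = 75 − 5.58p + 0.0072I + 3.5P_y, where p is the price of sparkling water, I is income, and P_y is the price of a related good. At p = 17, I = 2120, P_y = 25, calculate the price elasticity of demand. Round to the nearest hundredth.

-1.14

Evaluating quantity at (p, I, P_y) gives x = 75 − 5.58(17) + 0.0072(2120) + 3.5(25) = 75 − 94.86 + 15.264 + 87.5 = 82.904.
∂x/∂p = −5.58, so E_p = (−5.58)·(17/82.904) ≈ -1.14.
|E_p| > 1: demand is elastic.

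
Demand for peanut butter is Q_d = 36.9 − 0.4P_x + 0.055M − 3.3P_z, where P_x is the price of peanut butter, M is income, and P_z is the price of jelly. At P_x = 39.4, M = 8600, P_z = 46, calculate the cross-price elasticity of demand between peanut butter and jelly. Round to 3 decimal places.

-0.443

At the given point, Q_d = 36.9 − 0.4(39.4) + 0.055(8600) − 3.3(46) = 36.9 − 15.76 + 473 − 151.8 = 342.34.
∂Q_d/∂P_z = −3.3, so E_xy = -3.3·(46/342.34) ≈ -0.443.
E_xy < 0: the goods are complements.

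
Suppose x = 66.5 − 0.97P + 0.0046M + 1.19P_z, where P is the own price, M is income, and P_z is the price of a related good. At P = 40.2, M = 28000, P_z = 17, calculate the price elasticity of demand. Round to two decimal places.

-0.22

Substituting, x = 66.5 − 0.97(40.2) + 0.0046(28000) + 1.19(17) = 66.5 − 38.994 + 128.8 + 20.23 = 176.536.
∂x/∂P = −0.97, so E_p = (−0.97)·(40.2/176.536) ≈ -0.22.
|E_p| < 1: demand is inelastic.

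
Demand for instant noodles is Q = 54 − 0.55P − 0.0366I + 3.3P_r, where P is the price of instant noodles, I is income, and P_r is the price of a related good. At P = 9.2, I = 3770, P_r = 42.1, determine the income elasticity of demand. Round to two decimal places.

Evaluating quantity at (P, I, P_r) gives Q = 54 − 0.55(9.2) − 0.0366(3770) + 3.3(42.1) = 54 − 5.06 − 137.982 + 138.93 = 49.888.
∂Q/∂I = −0.0366, so E_I = -0.0366·(3770/49.888) ≈ -2.77.
E_I < 0: inferior good.

-2.77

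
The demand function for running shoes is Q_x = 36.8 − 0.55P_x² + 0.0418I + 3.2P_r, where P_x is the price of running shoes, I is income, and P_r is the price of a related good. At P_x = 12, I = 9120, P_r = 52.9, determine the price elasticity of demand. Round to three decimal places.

-0.312

First evaluate Q_x: 36.8 − 0.55(12)² + 0.0418(9120) + 3.2(52.9) = 36.8 − 79.2 + 381.216 + 169.28 = 508.096.
∂Q_x/∂P_x = −2·0.55·P_x = -13.2, so E_p = -13.2·(12/508.096) ≈ -0.312.
|E_p| < 1: demand is inelastic.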